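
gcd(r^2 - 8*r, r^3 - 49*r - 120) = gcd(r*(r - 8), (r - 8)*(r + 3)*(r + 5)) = r - 8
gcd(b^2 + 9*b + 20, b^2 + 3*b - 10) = b + 5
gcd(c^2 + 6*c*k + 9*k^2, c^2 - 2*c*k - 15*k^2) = c + 3*k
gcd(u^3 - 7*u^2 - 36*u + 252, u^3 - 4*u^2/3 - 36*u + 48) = u^2 - 36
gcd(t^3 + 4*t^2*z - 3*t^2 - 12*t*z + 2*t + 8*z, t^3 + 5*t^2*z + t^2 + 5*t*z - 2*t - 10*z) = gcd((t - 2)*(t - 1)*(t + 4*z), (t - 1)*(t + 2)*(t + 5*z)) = t - 1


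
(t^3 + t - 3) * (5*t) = 5*t^4 + 5*t^2 - 15*t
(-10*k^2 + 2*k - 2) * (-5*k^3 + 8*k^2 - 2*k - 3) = 50*k^5 - 90*k^4 + 46*k^3 + 10*k^2 - 2*k + 6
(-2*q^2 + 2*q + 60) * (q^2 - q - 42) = -2*q^4 + 4*q^3 + 142*q^2 - 144*q - 2520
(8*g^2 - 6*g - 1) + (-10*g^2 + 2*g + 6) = -2*g^2 - 4*g + 5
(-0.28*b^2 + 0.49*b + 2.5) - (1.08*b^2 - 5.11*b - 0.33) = -1.36*b^2 + 5.6*b + 2.83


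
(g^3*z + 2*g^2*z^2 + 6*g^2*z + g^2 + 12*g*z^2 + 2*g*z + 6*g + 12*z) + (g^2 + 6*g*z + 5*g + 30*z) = g^3*z + 2*g^2*z^2 + 6*g^2*z + 2*g^2 + 12*g*z^2 + 8*g*z + 11*g + 42*z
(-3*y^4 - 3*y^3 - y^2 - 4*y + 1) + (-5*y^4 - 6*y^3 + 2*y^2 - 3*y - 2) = -8*y^4 - 9*y^3 + y^2 - 7*y - 1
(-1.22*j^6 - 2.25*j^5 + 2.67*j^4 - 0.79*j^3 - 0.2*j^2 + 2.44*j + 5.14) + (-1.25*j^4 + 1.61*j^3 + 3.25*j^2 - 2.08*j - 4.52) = -1.22*j^6 - 2.25*j^5 + 1.42*j^4 + 0.82*j^3 + 3.05*j^2 + 0.36*j + 0.62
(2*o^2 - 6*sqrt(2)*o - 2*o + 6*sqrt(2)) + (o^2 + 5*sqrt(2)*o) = 3*o^2 - 2*o - sqrt(2)*o + 6*sqrt(2)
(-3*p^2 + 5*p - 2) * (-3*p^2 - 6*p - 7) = 9*p^4 + 3*p^3 - 3*p^2 - 23*p + 14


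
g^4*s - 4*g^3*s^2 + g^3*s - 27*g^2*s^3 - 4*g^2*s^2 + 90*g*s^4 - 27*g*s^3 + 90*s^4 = (g - 6*s)*(g - 3*s)*(g + 5*s)*(g*s + s)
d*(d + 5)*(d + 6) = d^3 + 11*d^2 + 30*d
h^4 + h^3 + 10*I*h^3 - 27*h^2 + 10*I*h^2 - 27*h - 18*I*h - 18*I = (h + 1)*(h + I)*(h + 3*I)*(h + 6*I)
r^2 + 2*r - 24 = (r - 4)*(r + 6)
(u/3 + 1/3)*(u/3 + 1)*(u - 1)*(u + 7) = u^4/9 + 10*u^3/9 + 20*u^2/9 - 10*u/9 - 7/3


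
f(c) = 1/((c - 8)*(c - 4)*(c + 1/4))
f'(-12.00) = 0.00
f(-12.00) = 0.00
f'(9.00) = -0.03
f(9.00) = 0.02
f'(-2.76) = -0.00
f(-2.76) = -0.01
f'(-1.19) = -0.03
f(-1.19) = -0.02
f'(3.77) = 1.11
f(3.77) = 0.26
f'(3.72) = 0.75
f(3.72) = 0.21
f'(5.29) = 0.03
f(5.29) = -0.05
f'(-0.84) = -0.08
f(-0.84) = -0.04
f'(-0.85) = -0.08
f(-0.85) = -0.04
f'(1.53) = -0.00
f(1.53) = 0.04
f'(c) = -1/((c - 8)*(c - 4)*(c + 1/4)^2) - 1/((c - 8)*(c - 4)^2*(c + 1/4)) - 1/((c - 8)^2*(c - 4)*(c + 1/4)) = 8*(-6*c^2 + 47*c - 58)/(16*c^6 - 376*c^5 + 3137*c^4 - 10648*c^3 + 10448*c^2 + 7424*c + 1024)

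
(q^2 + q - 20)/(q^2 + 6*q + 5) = (q - 4)/(q + 1)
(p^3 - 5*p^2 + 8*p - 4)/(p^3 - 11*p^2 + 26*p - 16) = (p - 2)/(p - 8)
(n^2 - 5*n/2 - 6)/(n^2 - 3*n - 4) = (n + 3/2)/(n + 1)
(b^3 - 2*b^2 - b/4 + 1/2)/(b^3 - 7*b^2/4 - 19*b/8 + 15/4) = 2*(4*b^2 - 1)/(8*b^2 + 2*b - 15)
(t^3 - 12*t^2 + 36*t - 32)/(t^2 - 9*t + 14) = (t^2 - 10*t + 16)/(t - 7)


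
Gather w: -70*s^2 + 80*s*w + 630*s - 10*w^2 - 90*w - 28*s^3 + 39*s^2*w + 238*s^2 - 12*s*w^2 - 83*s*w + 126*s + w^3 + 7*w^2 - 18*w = -28*s^3 + 168*s^2 + 756*s + w^3 + w^2*(-12*s - 3) + w*(39*s^2 - 3*s - 108)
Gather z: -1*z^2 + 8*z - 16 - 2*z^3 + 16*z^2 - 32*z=-2*z^3 + 15*z^2 - 24*z - 16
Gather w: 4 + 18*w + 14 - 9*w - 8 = 9*w + 10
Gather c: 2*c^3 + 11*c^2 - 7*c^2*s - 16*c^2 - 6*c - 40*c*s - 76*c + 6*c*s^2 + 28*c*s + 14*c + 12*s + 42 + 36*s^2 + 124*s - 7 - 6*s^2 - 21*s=2*c^3 + c^2*(-7*s - 5) + c*(6*s^2 - 12*s - 68) + 30*s^2 + 115*s + 35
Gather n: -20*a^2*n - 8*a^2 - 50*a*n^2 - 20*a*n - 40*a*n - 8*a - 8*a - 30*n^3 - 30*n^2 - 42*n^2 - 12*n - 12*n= -8*a^2 - 16*a - 30*n^3 + n^2*(-50*a - 72) + n*(-20*a^2 - 60*a - 24)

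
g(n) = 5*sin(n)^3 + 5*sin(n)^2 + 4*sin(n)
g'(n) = 15*sin(n)^2*cos(n) + 10*sin(n)*cos(n) + 4*cos(n)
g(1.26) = 12.66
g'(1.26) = 8.29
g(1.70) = 13.76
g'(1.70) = -3.69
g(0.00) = 0.00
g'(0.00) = 4.00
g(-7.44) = -3.31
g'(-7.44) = 2.98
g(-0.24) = -0.74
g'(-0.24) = 2.40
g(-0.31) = -0.90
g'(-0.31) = 2.23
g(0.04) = 0.17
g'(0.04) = 4.42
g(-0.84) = -2.27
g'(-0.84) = 3.25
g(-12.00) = 4.36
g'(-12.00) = 11.55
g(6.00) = -0.84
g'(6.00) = 2.28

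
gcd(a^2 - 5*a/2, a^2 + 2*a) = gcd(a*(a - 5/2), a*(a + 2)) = a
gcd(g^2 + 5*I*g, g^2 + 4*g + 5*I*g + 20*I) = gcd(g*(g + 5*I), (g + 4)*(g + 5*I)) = g + 5*I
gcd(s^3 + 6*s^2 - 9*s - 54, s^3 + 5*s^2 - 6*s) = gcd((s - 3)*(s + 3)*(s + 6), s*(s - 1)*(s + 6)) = s + 6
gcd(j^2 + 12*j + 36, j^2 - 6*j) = 1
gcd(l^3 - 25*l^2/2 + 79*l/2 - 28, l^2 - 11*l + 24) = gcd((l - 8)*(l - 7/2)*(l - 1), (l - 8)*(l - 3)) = l - 8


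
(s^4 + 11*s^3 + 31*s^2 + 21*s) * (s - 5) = s^5 + 6*s^4 - 24*s^3 - 134*s^2 - 105*s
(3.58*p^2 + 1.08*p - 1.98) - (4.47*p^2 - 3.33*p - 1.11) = -0.89*p^2 + 4.41*p - 0.87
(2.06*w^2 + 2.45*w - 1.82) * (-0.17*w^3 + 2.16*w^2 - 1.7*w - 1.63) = -0.3502*w^5 + 4.0331*w^4 + 2.0994*w^3 - 11.454*w^2 - 0.8995*w + 2.9666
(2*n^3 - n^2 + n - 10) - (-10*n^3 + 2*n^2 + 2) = 12*n^3 - 3*n^2 + n - 12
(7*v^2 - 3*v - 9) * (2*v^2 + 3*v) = 14*v^4 + 15*v^3 - 27*v^2 - 27*v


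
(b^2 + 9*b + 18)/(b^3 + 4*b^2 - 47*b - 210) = (b + 3)/(b^2 - 2*b - 35)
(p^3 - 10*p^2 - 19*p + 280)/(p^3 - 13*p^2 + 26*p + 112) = (p + 5)/(p + 2)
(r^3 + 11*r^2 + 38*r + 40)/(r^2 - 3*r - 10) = (r^2 + 9*r + 20)/(r - 5)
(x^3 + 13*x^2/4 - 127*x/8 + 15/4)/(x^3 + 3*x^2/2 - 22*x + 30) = (x - 1/4)/(x - 2)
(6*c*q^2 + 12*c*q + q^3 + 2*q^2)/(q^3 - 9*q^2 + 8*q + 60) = q*(6*c + q)/(q^2 - 11*q + 30)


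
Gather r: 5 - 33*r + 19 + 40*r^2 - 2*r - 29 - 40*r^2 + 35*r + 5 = 0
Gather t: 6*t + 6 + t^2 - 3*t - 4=t^2 + 3*t + 2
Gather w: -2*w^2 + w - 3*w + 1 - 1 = -2*w^2 - 2*w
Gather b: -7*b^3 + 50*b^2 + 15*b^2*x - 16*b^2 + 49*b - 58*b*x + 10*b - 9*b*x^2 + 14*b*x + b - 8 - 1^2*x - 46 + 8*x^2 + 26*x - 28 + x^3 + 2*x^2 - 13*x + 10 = -7*b^3 + b^2*(15*x + 34) + b*(-9*x^2 - 44*x + 60) + x^3 + 10*x^2 + 12*x - 72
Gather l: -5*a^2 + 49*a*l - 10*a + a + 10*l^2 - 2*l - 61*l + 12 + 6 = -5*a^2 - 9*a + 10*l^2 + l*(49*a - 63) + 18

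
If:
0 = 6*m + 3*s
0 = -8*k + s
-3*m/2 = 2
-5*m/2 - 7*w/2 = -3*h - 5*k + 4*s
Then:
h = 7*w/6 + 17/9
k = 1/3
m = -4/3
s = 8/3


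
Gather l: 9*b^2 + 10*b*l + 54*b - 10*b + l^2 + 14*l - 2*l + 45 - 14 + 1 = 9*b^2 + 44*b + l^2 + l*(10*b + 12) + 32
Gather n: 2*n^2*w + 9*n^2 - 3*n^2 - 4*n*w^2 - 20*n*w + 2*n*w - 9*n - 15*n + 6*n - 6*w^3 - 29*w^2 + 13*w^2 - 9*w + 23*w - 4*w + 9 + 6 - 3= n^2*(2*w + 6) + n*(-4*w^2 - 18*w - 18) - 6*w^3 - 16*w^2 + 10*w + 12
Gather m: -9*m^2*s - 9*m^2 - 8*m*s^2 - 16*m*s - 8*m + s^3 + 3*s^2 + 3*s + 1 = m^2*(-9*s - 9) + m*(-8*s^2 - 16*s - 8) + s^3 + 3*s^2 + 3*s + 1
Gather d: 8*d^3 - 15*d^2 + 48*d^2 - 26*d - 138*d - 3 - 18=8*d^3 + 33*d^2 - 164*d - 21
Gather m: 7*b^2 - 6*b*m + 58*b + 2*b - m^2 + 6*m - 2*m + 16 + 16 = 7*b^2 + 60*b - m^2 + m*(4 - 6*b) + 32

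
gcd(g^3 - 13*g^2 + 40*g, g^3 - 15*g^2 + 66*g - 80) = g^2 - 13*g + 40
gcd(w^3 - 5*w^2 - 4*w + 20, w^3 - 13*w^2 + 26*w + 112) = w + 2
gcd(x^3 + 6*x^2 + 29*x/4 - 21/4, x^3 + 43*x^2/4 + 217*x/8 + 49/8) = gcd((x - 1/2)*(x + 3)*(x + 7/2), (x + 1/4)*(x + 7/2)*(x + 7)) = x + 7/2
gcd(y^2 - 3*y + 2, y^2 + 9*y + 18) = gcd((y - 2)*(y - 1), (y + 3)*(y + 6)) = 1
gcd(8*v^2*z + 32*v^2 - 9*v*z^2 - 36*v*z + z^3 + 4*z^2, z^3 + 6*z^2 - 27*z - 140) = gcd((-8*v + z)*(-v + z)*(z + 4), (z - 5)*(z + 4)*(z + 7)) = z + 4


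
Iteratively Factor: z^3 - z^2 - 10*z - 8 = (z + 1)*(z^2 - 2*z - 8) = (z + 1)*(z + 2)*(z - 4)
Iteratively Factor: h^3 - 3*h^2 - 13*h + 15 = (h - 5)*(h^2 + 2*h - 3) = (h - 5)*(h + 3)*(h - 1)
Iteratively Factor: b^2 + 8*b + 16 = (b + 4)*(b + 4)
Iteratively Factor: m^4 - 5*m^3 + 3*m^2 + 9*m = (m)*(m^3 - 5*m^2 + 3*m + 9) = m*(m - 3)*(m^2 - 2*m - 3) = m*(m - 3)^2*(m + 1)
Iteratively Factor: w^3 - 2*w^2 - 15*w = (w)*(w^2 - 2*w - 15) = w*(w + 3)*(w - 5)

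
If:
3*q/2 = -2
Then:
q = -4/3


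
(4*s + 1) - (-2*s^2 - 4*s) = 2*s^2 + 8*s + 1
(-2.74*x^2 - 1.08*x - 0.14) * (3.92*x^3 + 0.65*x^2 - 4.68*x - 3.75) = -10.7408*x^5 - 6.0146*x^4 + 11.5724*x^3 + 15.2384*x^2 + 4.7052*x + 0.525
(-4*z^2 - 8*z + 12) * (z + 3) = -4*z^3 - 20*z^2 - 12*z + 36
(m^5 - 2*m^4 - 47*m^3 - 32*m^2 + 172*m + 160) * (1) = m^5 - 2*m^4 - 47*m^3 - 32*m^2 + 172*m + 160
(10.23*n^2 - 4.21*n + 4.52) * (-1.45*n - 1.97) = -14.8335*n^3 - 14.0486*n^2 + 1.7397*n - 8.9044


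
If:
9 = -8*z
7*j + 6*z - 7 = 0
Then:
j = 55/28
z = -9/8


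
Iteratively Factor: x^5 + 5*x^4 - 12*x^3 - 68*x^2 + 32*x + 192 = (x - 3)*(x^4 + 8*x^3 + 12*x^2 - 32*x - 64) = (x - 3)*(x + 2)*(x^3 + 6*x^2 - 32) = (x - 3)*(x + 2)*(x + 4)*(x^2 + 2*x - 8) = (x - 3)*(x + 2)*(x + 4)^2*(x - 2)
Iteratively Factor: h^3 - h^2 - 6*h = (h - 3)*(h^2 + 2*h) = h*(h - 3)*(h + 2)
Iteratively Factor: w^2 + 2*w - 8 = (w - 2)*(w + 4)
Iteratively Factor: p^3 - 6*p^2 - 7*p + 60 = (p + 3)*(p^2 - 9*p + 20) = (p - 5)*(p + 3)*(p - 4)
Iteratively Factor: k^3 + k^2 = (k + 1)*(k^2) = k*(k + 1)*(k)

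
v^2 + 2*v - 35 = (v - 5)*(v + 7)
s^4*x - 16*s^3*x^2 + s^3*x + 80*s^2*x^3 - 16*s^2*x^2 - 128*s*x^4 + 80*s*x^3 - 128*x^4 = (s - 8*x)*(s - 4*x)^2*(s*x + x)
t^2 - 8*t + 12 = (t - 6)*(t - 2)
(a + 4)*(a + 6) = a^2 + 10*a + 24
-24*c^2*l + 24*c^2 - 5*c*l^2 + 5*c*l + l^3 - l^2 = (-8*c + l)*(3*c + l)*(l - 1)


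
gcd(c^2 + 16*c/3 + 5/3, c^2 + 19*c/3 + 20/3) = c + 5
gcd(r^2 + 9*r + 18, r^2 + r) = 1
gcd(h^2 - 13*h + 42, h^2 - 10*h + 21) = h - 7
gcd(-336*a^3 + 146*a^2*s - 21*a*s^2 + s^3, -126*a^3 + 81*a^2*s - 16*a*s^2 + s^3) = 42*a^2 - 13*a*s + s^2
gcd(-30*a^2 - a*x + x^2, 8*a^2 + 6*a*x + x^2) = 1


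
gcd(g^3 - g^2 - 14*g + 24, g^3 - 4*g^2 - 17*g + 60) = g^2 + g - 12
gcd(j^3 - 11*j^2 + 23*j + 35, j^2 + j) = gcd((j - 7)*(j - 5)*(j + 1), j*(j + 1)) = j + 1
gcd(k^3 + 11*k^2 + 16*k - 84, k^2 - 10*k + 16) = k - 2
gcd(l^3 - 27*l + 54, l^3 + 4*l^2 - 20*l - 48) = l + 6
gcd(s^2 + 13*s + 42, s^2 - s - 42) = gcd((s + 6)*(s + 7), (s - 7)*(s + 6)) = s + 6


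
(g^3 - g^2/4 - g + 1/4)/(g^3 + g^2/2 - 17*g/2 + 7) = (4*g^2 + 3*g - 1)/(2*(2*g^2 + 3*g - 14))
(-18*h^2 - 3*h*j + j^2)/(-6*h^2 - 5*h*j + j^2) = (3*h + j)/(h + j)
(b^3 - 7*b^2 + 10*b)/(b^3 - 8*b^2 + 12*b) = (b - 5)/(b - 6)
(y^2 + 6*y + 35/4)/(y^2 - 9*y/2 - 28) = (y + 5/2)/(y - 8)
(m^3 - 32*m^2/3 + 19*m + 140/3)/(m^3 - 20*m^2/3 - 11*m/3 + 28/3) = (m - 5)/(m - 1)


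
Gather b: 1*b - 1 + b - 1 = 2*b - 2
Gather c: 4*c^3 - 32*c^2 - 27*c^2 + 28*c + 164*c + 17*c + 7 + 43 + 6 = 4*c^3 - 59*c^2 + 209*c + 56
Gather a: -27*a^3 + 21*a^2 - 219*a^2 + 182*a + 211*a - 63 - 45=-27*a^3 - 198*a^2 + 393*a - 108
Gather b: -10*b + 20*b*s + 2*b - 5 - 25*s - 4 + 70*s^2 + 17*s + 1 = b*(20*s - 8) + 70*s^2 - 8*s - 8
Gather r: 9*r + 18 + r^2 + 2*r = r^2 + 11*r + 18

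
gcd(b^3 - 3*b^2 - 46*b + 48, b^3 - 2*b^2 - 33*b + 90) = b + 6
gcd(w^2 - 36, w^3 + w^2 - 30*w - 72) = w - 6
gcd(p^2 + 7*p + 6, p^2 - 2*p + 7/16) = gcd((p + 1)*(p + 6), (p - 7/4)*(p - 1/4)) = 1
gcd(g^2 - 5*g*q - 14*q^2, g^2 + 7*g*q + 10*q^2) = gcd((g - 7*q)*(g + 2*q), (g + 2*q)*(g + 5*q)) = g + 2*q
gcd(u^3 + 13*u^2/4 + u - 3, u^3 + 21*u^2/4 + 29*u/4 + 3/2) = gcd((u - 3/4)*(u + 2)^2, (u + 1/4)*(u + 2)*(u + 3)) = u + 2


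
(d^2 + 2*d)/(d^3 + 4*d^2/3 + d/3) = 3*(d + 2)/(3*d^2 + 4*d + 1)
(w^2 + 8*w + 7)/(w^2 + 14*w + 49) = (w + 1)/(w + 7)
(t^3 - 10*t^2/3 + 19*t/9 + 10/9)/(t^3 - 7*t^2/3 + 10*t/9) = (3*t^2 - 5*t - 2)/(t*(3*t - 2))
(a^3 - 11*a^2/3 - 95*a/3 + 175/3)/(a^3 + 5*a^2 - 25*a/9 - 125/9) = 3*(a - 7)/(3*a + 5)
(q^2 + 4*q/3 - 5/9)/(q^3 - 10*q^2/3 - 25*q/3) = (q - 1/3)/(q*(q - 5))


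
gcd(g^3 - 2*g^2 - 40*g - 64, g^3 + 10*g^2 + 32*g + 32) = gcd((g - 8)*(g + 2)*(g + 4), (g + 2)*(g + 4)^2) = g^2 + 6*g + 8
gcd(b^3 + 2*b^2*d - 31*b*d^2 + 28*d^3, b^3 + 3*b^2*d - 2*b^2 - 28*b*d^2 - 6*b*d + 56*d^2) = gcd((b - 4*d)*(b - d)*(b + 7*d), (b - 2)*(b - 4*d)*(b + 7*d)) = b^2 + 3*b*d - 28*d^2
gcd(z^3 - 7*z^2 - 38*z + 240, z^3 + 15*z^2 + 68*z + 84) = z + 6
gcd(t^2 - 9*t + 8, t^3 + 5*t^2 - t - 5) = t - 1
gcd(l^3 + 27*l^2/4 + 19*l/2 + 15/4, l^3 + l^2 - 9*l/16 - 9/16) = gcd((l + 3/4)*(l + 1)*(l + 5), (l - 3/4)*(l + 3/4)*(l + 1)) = l^2 + 7*l/4 + 3/4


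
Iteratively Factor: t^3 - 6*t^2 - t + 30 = (t - 5)*(t^2 - t - 6) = (t - 5)*(t - 3)*(t + 2)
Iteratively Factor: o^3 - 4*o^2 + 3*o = (o)*(o^2 - 4*o + 3) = o*(o - 3)*(o - 1)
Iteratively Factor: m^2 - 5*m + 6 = (m - 3)*(m - 2)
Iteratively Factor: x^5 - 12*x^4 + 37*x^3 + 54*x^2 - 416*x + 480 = (x + 3)*(x^4 - 15*x^3 + 82*x^2 - 192*x + 160) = (x - 4)*(x + 3)*(x^3 - 11*x^2 + 38*x - 40) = (x - 5)*(x - 4)*(x + 3)*(x^2 - 6*x + 8) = (x - 5)*(x - 4)*(x - 2)*(x + 3)*(x - 4)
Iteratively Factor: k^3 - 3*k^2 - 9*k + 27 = (k + 3)*(k^2 - 6*k + 9) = (k - 3)*(k + 3)*(k - 3)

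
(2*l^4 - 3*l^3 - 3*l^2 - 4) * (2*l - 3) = 4*l^5 - 12*l^4 + 3*l^3 + 9*l^2 - 8*l + 12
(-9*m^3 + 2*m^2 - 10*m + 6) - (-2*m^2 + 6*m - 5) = -9*m^3 + 4*m^2 - 16*m + 11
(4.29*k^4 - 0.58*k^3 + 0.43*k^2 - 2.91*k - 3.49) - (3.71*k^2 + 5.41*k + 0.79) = 4.29*k^4 - 0.58*k^3 - 3.28*k^2 - 8.32*k - 4.28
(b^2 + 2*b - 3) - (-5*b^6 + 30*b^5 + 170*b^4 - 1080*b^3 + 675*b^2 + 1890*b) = 5*b^6 - 30*b^5 - 170*b^4 + 1080*b^3 - 674*b^2 - 1888*b - 3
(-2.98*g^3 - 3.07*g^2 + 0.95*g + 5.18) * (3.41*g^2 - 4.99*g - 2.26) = -10.1618*g^5 + 4.4015*g^4 + 25.2936*g^3 + 19.8615*g^2 - 27.9952*g - 11.7068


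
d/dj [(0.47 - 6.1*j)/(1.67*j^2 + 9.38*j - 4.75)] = (10.187*j^2 - 1.5698*j + 24.5664)/(2.7889*j^4 + 31.3292*j^3 + 72.1194*j^2 - 89.11*j + 22.5625)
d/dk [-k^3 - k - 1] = -3*k^2 - 1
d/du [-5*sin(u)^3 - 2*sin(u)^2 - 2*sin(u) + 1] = (-4*sin(u) + 15*cos(u)^2 - 17)*cos(u)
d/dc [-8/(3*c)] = 8/(3*c^2)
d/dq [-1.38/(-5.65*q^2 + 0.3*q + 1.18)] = (0.414 - 15.594*q)/(-5.65*q^2 + 0.3*q + 1.18)^2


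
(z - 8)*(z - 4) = z^2 - 12*z + 32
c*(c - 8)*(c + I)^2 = c^4 - 8*c^3 + 2*I*c^3 - c^2 - 16*I*c^2 + 8*c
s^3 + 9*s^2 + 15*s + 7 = (s + 1)^2*(s + 7)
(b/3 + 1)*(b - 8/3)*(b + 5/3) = b^3/3 + 2*b^2/3 - 67*b/27 - 40/9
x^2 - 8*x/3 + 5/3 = (x - 5/3)*(x - 1)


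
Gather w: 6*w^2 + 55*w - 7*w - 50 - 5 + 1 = 6*w^2 + 48*w - 54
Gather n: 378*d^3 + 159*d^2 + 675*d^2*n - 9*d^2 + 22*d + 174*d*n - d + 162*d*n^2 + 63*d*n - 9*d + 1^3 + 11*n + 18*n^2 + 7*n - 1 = 378*d^3 + 150*d^2 + 12*d + n^2*(162*d + 18) + n*(675*d^2 + 237*d + 18)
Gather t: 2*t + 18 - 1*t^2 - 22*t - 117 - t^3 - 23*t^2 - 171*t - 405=-t^3 - 24*t^2 - 191*t - 504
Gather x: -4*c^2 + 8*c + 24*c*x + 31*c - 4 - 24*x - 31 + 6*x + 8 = -4*c^2 + 39*c + x*(24*c - 18) - 27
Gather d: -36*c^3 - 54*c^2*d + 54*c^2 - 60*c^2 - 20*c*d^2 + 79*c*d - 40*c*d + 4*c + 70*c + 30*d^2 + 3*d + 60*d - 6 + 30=-36*c^3 - 6*c^2 + 74*c + d^2*(30 - 20*c) + d*(-54*c^2 + 39*c + 63) + 24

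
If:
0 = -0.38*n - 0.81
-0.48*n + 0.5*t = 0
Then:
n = -2.13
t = -2.05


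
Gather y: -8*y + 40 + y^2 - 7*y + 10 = y^2 - 15*y + 50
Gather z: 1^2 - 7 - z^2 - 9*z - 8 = -z^2 - 9*z - 14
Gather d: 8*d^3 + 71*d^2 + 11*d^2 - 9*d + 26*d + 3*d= 8*d^3 + 82*d^2 + 20*d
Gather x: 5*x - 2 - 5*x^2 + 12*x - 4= -5*x^2 + 17*x - 6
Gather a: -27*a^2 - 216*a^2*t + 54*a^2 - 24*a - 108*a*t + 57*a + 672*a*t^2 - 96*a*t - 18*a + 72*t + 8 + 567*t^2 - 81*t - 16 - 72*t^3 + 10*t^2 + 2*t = a^2*(27 - 216*t) + a*(672*t^2 - 204*t + 15) - 72*t^3 + 577*t^2 - 7*t - 8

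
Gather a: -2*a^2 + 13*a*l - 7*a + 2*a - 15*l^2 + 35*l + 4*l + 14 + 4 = -2*a^2 + a*(13*l - 5) - 15*l^2 + 39*l + 18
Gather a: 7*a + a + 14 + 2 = 8*a + 16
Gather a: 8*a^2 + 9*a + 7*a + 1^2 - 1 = 8*a^2 + 16*a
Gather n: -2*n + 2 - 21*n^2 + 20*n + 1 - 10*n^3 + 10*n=-10*n^3 - 21*n^2 + 28*n + 3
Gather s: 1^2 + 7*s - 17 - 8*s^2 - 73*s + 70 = -8*s^2 - 66*s + 54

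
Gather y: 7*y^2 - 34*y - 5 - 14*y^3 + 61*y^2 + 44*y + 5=-14*y^3 + 68*y^2 + 10*y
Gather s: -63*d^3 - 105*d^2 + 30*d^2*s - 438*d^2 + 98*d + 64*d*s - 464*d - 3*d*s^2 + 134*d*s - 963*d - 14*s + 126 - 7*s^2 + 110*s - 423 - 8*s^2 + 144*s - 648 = -63*d^3 - 543*d^2 - 1329*d + s^2*(-3*d - 15) + s*(30*d^2 + 198*d + 240) - 945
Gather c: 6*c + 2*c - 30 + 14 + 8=8*c - 8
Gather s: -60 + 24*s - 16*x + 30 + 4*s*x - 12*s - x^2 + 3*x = s*(4*x + 12) - x^2 - 13*x - 30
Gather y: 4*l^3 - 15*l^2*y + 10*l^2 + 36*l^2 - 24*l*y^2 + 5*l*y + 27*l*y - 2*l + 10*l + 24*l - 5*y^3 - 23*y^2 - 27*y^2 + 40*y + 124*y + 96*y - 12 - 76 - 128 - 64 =4*l^3 + 46*l^2 + 32*l - 5*y^3 + y^2*(-24*l - 50) + y*(-15*l^2 + 32*l + 260) - 280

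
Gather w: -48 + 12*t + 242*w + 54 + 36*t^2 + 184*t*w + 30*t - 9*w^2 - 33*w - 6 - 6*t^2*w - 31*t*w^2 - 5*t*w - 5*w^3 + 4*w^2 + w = 36*t^2 + 42*t - 5*w^3 + w^2*(-31*t - 5) + w*(-6*t^2 + 179*t + 210)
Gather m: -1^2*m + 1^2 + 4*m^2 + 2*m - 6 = 4*m^2 + m - 5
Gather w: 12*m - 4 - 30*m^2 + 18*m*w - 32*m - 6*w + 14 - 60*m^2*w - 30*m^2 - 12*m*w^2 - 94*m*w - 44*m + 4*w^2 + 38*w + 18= -60*m^2 - 64*m + w^2*(4 - 12*m) + w*(-60*m^2 - 76*m + 32) + 28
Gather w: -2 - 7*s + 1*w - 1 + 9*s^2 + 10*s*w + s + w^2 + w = 9*s^2 - 6*s + w^2 + w*(10*s + 2) - 3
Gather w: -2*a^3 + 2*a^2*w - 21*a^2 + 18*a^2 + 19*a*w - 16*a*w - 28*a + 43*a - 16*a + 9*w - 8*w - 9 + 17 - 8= -2*a^3 - 3*a^2 - a + w*(2*a^2 + 3*a + 1)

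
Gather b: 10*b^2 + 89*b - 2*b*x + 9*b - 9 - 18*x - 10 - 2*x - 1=10*b^2 + b*(98 - 2*x) - 20*x - 20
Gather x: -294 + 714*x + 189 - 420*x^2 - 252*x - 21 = -420*x^2 + 462*x - 126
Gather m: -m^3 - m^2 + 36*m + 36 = -m^3 - m^2 + 36*m + 36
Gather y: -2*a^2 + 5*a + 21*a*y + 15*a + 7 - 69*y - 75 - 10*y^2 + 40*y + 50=-2*a^2 + 20*a - 10*y^2 + y*(21*a - 29) - 18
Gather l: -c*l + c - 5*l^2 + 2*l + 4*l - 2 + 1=c - 5*l^2 + l*(6 - c) - 1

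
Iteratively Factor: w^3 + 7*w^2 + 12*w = (w + 4)*(w^2 + 3*w) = (w + 3)*(w + 4)*(w)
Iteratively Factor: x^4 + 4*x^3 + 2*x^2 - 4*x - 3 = (x + 3)*(x^3 + x^2 - x - 1) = (x + 1)*(x + 3)*(x^2 - 1) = (x + 1)^2*(x + 3)*(x - 1)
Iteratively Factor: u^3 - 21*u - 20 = (u + 4)*(u^2 - 4*u - 5) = (u - 5)*(u + 4)*(u + 1)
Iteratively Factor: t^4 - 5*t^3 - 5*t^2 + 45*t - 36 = (t - 1)*(t^3 - 4*t^2 - 9*t + 36) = (t - 3)*(t - 1)*(t^2 - t - 12) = (t - 4)*(t - 3)*(t - 1)*(t + 3)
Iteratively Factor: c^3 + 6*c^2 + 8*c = (c + 4)*(c^2 + 2*c) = c*(c + 4)*(c + 2)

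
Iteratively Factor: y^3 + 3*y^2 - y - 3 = (y + 1)*(y^2 + 2*y - 3) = (y - 1)*(y + 1)*(y + 3)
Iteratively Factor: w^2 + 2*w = (w)*(w + 2)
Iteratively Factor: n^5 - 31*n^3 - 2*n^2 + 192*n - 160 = (n - 5)*(n^4 + 5*n^3 - 6*n^2 - 32*n + 32) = (n - 5)*(n - 2)*(n^3 + 7*n^2 + 8*n - 16) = (n - 5)*(n - 2)*(n + 4)*(n^2 + 3*n - 4) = (n - 5)*(n - 2)*(n - 1)*(n + 4)*(n + 4)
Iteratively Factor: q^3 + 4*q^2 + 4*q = (q + 2)*(q^2 + 2*q) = (q + 2)^2*(q)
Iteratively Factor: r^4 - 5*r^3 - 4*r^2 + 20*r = (r + 2)*(r^3 - 7*r^2 + 10*r) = (r - 2)*(r + 2)*(r^2 - 5*r) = (r - 5)*(r - 2)*(r + 2)*(r)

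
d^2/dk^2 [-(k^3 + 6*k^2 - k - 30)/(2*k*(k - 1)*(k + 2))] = (-5*k^6 - 3*k^5 + 147*k^4 + 227*k^3 - 90*k^2 - 180*k + 120)/(k^3*(k^6 + 3*k^5 - 3*k^4 - 11*k^3 + 6*k^2 + 12*k - 8))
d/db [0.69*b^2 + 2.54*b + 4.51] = 1.38*b + 2.54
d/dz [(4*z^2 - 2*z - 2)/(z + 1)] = 4*z*(z + 2)/(z^2 + 2*z + 1)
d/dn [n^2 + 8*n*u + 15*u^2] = 2*n + 8*u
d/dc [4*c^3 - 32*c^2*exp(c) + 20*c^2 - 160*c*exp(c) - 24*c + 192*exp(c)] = -32*c^2*exp(c) + 12*c^2 - 224*c*exp(c) + 40*c + 32*exp(c) - 24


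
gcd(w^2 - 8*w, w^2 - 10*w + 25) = 1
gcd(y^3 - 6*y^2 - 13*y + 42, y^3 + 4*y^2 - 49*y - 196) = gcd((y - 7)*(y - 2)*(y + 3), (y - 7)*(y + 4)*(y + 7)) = y - 7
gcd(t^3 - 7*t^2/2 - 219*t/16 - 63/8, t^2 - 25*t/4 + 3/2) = t - 6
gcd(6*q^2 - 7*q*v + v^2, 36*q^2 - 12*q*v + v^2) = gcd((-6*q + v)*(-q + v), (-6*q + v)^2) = 6*q - v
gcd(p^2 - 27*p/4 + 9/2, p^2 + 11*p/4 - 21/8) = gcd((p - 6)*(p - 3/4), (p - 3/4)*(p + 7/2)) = p - 3/4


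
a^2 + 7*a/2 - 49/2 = (a - 7/2)*(a + 7)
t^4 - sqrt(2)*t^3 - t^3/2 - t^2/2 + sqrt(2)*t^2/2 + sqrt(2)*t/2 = t*(t - 1)*(t + 1/2)*(t - sqrt(2))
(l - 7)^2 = l^2 - 14*l + 49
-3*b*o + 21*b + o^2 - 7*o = (-3*b + o)*(o - 7)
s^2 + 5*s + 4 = (s + 1)*(s + 4)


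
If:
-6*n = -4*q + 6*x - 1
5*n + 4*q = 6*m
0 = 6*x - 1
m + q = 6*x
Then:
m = 11/20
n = 3/10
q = 9/20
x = 1/6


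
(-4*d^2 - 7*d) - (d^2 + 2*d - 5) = -5*d^2 - 9*d + 5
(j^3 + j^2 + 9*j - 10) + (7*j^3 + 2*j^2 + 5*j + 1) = 8*j^3 + 3*j^2 + 14*j - 9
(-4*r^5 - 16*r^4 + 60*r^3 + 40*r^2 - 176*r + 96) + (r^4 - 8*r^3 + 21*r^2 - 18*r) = -4*r^5 - 15*r^4 + 52*r^3 + 61*r^2 - 194*r + 96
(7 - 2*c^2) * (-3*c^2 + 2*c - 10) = 6*c^4 - 4*c^3 - c^2 + 14*c - 70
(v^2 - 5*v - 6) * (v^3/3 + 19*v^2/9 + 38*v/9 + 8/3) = v^5/3 + 4*v^4/9 - 25*v^3/3 - 280*v^2/9 - 116*v/3 - 16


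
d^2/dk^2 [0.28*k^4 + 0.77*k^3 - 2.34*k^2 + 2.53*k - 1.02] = 3.36*k^2 + 4.62*k - 4.68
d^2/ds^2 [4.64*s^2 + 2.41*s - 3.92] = 9.28000000000000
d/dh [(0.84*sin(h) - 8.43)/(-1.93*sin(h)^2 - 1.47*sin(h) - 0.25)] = (1.6212*sin(h)^2 - 32.5398*sin(h) - 12.6021)*cos(h)/(3.7249*sin(h)^4 + 5.6742*sin(h)^3 + 3.1259*sin(h)^2 + 0.735*sin(h) + 0.0625)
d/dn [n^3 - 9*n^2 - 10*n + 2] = 3*n^2 - 18*n - 10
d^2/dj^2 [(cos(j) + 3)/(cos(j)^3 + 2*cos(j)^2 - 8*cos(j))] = (2*(cos(j) + 3)*(3*cos(j)^2 + 4*cos(j) - 8)^2*sin(j)^2 - (cos(j)^2 + 2*cos(j) - 8)^2*cos(j)^3 + (cos(j)^2 + 2*cos(j) - 8)*(12*(1 - cos(2*j))^2 - 174*cos(j) + 36*cos(2*j) + 86*cos(3*j) + 9*cos(4*j) + 11)*cos(j)/8)/((cos(j)^2 + 2*cos(j) - 8)^3*cos(j)^3)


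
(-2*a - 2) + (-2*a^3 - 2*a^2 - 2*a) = -2*a^3 - 2*a^2 - 4*a - 2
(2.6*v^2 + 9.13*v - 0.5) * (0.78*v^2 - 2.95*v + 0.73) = 2.028*v^4 - 0.5486*v^3 - 25.4255*v^2 + 8.1399*v - 0.365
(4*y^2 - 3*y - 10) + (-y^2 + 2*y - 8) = 3*y^2 - y - 18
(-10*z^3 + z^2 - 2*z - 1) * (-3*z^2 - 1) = 30*z^5 - 3*z^4 + 16*z^3 + 2*z^2 + 2*z + 1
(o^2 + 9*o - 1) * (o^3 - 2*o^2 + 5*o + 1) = o^5 + 7*o^4 - 14*o^3 + 48*o^2 + 4*o - 1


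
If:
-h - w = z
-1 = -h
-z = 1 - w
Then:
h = 1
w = 0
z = -1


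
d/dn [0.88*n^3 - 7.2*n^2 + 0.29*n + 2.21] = 2.64*n^2 - 14.4*n + 0.29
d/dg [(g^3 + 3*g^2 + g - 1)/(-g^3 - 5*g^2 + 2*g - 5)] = (-2*g^4 + 6*g^3 - 7*g^2 - 40*g - 3)/(g^6 + 10*g^5 + 21*g^4 - 10*g^3 + 54*g^2 - 20*g + 25)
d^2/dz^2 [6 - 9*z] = 0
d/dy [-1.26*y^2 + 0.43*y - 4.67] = 0.43 - 2.52*y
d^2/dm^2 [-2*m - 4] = 0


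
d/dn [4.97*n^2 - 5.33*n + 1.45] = 9.94*n - 5.33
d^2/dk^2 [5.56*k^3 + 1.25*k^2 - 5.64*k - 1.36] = 33.36*k + 2.5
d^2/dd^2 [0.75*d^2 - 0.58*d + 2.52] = 1.50000000000000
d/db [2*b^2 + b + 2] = 4*b + 1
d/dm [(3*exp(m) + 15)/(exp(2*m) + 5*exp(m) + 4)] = 3*(-(exp(m) + 5)*(2*exp(m) + 5) + exp(2*m) + 5*exp(m) + 4)*exp(m)/(exp(2*m) + 5*exp(m) + 4)^2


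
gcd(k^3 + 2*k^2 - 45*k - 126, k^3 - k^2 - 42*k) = k^2 - k - 42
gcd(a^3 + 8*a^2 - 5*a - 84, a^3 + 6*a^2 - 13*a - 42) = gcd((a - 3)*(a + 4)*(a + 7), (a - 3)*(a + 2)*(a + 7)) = a^2 + 4*a - 21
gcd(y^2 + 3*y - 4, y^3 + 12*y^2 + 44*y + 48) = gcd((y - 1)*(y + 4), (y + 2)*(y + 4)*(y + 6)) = y + 4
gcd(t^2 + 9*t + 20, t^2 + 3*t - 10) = t + 5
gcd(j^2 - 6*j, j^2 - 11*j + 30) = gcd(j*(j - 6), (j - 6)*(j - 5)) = j - 6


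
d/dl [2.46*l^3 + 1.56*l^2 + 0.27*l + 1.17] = 7.38*l^2 + 3.12*l + 0.27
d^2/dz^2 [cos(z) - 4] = -cos(z)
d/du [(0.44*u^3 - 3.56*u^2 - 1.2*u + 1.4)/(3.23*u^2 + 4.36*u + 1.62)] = (1.4212*u^4 + 3.8368*u^3 - 9.5072*u^2 - 20.5784*u - 8.048)/(10.4329*u^4 + 28.1656*u^3 + 29.4748*u^2 + 14.1264*u + 2.6244)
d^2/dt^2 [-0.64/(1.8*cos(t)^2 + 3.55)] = (8.2944*sin(t)^4 + 12.2112*sin(t)^2 - 12.3264)/(1.8*cos(t)^2 + 3.55)^3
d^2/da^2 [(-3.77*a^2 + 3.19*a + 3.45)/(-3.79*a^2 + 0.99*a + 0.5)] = (1.13686837721616e-13*a^4 - 63.3521239999999*a^3 - 254.47197*a^2 + 41.39817*a - 14.79509)/(54.439939*a^6 - 42.661377*a^5 - 10.402413*a^4 + 10.286001*a^3 + 1.37235*a^2 - 0.7425*a - 0.125)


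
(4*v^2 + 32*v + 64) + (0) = 4*v^2 + 32*v + 64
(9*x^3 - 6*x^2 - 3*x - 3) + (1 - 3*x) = 9*x^3 - 6*x^2 - 6*x - 2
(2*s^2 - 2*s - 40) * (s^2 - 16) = 2*s^4 - 2*s^3 - 72*s^2 + 32*s + 640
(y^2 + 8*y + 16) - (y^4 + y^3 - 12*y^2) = -y^4 - y^3 + 13*y^2 + 8*y + 16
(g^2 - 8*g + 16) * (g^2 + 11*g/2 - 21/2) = g^4 - 5*g^3/2 - 77*g^2/2 + 172*g - 168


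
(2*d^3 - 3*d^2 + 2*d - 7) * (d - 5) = 2*d^4 - 13*d^3 + 17*d^2 - 17*d + 35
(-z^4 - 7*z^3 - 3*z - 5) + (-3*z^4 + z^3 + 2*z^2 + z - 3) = -4*z^4 - 6*z^3 + 2*z^2 - 2*z - 8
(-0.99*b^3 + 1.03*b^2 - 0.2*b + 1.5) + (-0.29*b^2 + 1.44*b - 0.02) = -0.99*b^3 + 0.74*b^2 + 1.24*b + 1.48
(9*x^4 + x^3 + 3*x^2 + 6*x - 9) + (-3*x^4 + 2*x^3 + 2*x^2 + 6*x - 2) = 6*x^4 + 3*x^3 + 5*x^2 + 12*x - 11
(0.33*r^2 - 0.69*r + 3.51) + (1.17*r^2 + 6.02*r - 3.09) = 1.5*r^2 + 5.33*r + 0.42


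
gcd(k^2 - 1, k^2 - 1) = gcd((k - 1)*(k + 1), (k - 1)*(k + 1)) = k^2 - 1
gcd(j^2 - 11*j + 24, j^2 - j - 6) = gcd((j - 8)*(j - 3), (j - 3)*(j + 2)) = j - 3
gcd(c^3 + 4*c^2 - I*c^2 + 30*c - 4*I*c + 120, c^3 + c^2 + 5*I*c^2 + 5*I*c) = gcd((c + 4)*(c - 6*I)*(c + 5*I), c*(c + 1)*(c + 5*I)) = c + 5*I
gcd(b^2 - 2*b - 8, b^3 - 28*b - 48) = b + 2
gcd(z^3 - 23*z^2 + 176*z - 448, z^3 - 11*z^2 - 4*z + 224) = z^2 - 15*z + 56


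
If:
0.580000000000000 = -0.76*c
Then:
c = -0.76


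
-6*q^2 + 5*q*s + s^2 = (-q + s)*(6*q + s)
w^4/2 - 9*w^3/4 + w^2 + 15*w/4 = w*(w/2 + 1/2)*(w - 3)*(w - 5/2)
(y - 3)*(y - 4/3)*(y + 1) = y^3 - 10*y^2/3 - y/3 + 4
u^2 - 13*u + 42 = (u - 7)*(u - 6)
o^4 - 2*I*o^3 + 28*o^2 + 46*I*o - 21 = (o - 7*I)*(o + I)^2*(o + 3*I)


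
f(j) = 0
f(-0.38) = 0.00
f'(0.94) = 0.00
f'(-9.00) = 0.00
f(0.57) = 0.00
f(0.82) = 0.00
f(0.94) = 0.00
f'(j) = 0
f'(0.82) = 0.00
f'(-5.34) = 0.00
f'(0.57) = 0.00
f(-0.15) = 0.00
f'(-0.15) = 0.00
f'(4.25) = 0.00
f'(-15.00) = 0.00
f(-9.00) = 0.00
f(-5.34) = 0.00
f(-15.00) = 0.00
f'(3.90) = 0.00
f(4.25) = 0.00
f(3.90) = 0.00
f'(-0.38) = 0.00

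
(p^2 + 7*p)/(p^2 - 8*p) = (p + 7)/(p - 8)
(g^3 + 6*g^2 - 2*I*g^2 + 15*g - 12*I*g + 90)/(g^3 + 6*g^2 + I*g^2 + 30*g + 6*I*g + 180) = (g + 3*I)/(g + 6*I)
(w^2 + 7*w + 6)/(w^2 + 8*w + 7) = (w + 6)/(w + 7)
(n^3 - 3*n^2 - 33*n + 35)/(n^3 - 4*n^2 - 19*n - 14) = (n^2 + 4*n - 5)/(n^2 + 3*n + 2)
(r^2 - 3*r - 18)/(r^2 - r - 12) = (r - 6)/(r - 4)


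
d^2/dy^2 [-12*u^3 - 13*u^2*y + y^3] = 6*y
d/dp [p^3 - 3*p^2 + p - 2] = 3*p^2 - 6*p + 1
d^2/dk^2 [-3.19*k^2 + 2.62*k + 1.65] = -6.38000000000000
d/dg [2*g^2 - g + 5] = 4*g - 1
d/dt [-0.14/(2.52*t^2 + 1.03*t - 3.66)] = (0.7056*t + 0.1442)/(2.52*t^2 + 1.03*t - 3.66)^2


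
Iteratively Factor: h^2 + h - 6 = (h + 3)*(h - 2)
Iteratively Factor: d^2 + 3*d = (d)*(d + 3)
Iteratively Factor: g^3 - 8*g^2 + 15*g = (g - 5)*(g^2 - 3*g) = g*(g - 5)*(g - 3)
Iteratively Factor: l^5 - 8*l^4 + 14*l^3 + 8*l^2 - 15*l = (l + 1)*(l^4 - 9*l^3 + 23*l^2 - 15*l) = (l - 3)*(l + 1)*(l^3 - 6*l^2 + 5*l) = (l - 3)*(l - 1)*(l + 1)*(l^2 - 5*l) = l*(l - 3)*(l - 1)*(l + 1)*(l - 5)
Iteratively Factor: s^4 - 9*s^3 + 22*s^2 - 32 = (s - 4)*(s^3 - 5*s^2 + 2*s + 8) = (s - 4)^2*(s^2 - s - 2) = (s - 4)^2*(s - 2)*(s + 1)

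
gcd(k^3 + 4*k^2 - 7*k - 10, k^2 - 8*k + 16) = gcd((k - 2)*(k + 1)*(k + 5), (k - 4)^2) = 1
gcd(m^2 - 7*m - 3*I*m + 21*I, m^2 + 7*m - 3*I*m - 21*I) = m - 3*I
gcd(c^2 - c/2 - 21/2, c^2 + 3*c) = c + 3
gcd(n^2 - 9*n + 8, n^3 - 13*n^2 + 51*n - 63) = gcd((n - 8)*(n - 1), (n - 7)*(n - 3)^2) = 1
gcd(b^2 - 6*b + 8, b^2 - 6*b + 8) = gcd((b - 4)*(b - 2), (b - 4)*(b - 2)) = b^2 - 6*b + 8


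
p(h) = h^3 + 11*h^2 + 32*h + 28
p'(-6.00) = 8.00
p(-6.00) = 16.00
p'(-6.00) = 8.00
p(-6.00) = 16.00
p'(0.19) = 36.29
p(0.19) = 34.48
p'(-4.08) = -7.82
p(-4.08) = 12.63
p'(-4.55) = -5.99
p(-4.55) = 15.93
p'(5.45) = 241.01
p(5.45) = 691.01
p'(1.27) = 64.78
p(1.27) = 88.43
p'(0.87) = 53.41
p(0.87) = 64.82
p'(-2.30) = -2.73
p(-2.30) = 0.42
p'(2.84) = 118.68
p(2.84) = 230.51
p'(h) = 3*h^2 + 22*h + 32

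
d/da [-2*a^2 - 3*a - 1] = -4*a - 3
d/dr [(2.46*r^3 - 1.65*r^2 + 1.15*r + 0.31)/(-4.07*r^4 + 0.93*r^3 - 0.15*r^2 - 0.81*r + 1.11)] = (10.0122*r^6 - 13.431*r^5 + 15.207*r^4 - 1.0774*r^3 + 8.8359*r^2 - 3.57*r + 1.5276)/(16.5649*r^8 - 7.5702*r^7 + 2.0859*r^6 + 6.3144*r^5 - 10.5195*r^4 + 2.3076*r^3 + 0.3231*r^2 - 1.7982*r + 1.2321)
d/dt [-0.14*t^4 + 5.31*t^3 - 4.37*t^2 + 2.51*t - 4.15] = -0.56*t^3 + 15.93*t^2 - 8.74*t + 2.51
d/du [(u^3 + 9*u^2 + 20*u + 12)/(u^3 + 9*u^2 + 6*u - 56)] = 2*(-14*u^3 - 165*u^2 - 612*u - 596)/(u^6 + 18*u^5 + 93*u^4 - 4*u^3 - 972*u^2 - 672*u + 3136)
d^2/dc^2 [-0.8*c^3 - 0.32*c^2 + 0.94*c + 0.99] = -4.8*c - 0.64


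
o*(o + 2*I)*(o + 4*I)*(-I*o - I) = -I*o^4 + 6*o^3 - I*o^3 + 6*o^2 + 8*I*o^2 + 8*I*o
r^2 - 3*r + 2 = (r - 2)*(r - 1)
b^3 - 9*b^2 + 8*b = b*(b - 8)*(b - 1)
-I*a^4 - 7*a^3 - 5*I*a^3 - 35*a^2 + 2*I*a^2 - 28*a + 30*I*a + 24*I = (a + 4)*(a - 6*I)*(a - I)*(-I*a - I)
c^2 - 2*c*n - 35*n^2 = (c - 7*n)*(c + 5*n)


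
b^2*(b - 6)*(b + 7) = b^4 + b^3 - 42*b^2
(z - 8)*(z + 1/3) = z^2 - 23*z/3 - 8/3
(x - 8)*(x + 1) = x^2 - 7*x - 8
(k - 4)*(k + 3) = k^2 - k - 12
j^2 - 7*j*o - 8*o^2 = (j - 8*o)*(j + o)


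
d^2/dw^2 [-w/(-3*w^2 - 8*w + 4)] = 2*(4*w*(3*w + 4)^2 - (9*w + 8)*(3*w^2 + 8*w - 4))/(3*w^2 + 8*w - 4)^3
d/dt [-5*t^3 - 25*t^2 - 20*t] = -15*t^2 - 50*t - 20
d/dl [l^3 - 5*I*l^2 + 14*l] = 3*l^2 - 10*I*l + 14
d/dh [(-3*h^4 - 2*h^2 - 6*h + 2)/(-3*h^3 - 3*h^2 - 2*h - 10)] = (9*h^6 + 18*h^5 + 12*h^4 + 84*h^3 + 4*h^2 + 52*h + 64)/(9*h^6 + 18*h^5 + 21*h^4 + 72*h^3 + 64*h^2 + 40*h + 100)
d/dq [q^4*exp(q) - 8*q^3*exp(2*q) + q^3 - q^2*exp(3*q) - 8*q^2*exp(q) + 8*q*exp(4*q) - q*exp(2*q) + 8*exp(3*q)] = q^4*exp(q) - 16*q^3*exp(2*q) + 4*q^3*exp(q) - 3*q^2*exp(3*q) - 24*q^2*exp(2*q) - 8*q^2*exp(q) + 3*q^2 + 32*q*exp(4*q) - 2*q*exp(3*q) - 2*q*exp(2*q) - 16*q*exp(q) + 8*exp(4*q) + 24*exp(3*q) - exp(2*q)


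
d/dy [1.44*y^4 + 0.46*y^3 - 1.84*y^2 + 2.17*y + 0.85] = 5.76*y^3 + 1.38*y^2 - 3.68*y + 2.17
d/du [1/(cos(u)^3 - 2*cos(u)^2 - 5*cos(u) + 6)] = (3*cos(u)^2 - 4*cos(u) - 5)*sin(u)/(cos(u)^3 - 2*cos(u)^2 - 5*cos(u) + 6)^2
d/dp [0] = 0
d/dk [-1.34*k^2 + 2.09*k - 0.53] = 2.09 - 2.68*k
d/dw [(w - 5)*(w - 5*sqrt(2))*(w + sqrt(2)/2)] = 3*w^2 - 9*sqrt(2)*w - 10*w - 5 + 45*sqrt(2)/2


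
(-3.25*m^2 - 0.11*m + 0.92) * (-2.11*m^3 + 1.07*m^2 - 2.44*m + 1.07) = 6.8575*m^5 - 3.2454*m^4 + 5.8711*m^3 - 2.2247*m^2 - 2.3625*m + 0.9844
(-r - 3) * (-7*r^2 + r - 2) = 7*r^3 + 20*r^2 - r + 6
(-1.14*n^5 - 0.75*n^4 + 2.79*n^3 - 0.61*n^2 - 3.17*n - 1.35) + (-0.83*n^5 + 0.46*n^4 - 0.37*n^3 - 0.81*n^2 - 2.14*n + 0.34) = -1.97*n^5 - 0.29*n^4 + 2.42*n^3 - 1.42*n^2 - 5.31*n - 1.01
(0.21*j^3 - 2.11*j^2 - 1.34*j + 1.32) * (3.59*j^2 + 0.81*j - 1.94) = 0.7539*j^5 - 7.4048*j^4 - 6.9271*j^3 + 7.7468*j^2 + 3.6688*j - 2.5608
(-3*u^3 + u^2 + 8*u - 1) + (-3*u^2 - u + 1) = -3*u^3 - 2*u^2 + 7*u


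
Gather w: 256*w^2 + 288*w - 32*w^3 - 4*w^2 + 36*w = -32*w^3 + 252*w^2 + 324*w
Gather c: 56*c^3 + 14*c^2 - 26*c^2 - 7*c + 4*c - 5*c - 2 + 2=56*c^3 - 12*c^2 - 8*c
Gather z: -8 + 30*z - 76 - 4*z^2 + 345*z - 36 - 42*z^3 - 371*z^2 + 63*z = -42*z^3 - 375*z^2 + 438*z - 120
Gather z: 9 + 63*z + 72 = 63*z + 81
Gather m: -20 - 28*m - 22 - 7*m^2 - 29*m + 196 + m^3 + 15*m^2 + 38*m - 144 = m^3 + 8*m^2 - 19*m + 10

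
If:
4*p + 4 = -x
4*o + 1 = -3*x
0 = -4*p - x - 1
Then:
No Solution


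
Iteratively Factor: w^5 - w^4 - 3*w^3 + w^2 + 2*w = (w - 1)*(w^4 - 3*w^2 - 2*w) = (w - 1)*(w + 1)*(w^3 - w^2 - 2*w) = (w - 2)*(w - 1)*(w + 1)*(w^2 + w) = (w - 2)*(w - 1)*(w + 1)^2*(w)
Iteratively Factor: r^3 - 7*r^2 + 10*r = (r - 5)*(r^2 - 2*r) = r*(r - 5)*(r - 2)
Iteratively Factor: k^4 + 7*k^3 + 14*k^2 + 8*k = (k)*(k^3 + 7*k^2 + 14*k + 8) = k*(k + 4)*(k^2 + 3*k + 2) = k*(k + 1)*(k + 4)*(k + 2)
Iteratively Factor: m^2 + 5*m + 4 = (m + 4)*(m + 1)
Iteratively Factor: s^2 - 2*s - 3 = (s + 1)*(s - 3)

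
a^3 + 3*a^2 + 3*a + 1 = (a + 1)^3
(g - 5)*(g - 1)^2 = g^3 - 7*g^2 + 11*g - 5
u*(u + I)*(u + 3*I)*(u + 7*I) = u^4 + 11*I*u^3 - 31*u^2 - 21*I*u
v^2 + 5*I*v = v*(v + 5*I)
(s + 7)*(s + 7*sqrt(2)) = s^2 + 7*s + 7*sqrt(2)*s + 49*sqrt(2)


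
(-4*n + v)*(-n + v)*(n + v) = 4*n^3 - n^2*v - 4*n*v^2 + v^3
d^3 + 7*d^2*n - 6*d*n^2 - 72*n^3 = (d - 3*n)*(d + 4*n)*(d + 6*n)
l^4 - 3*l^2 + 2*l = l*(l - 1)^2*(l + 2)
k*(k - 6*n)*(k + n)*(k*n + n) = k^4*n - 5*k^3*n^2 + k^3*n - 6*k^2*n^3 - 5*k^2*n^2 - 6*k*n^3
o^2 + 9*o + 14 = (o + 2)*(o + 7)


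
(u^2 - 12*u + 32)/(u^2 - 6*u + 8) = (u - 8)/(u - 2)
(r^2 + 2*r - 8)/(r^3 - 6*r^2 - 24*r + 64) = 1/(r - 8)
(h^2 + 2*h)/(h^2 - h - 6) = h/(h - 3)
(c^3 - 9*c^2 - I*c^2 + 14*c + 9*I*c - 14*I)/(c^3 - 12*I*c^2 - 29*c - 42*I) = (c^3 - c^2*(9 + I) + c*(14 + 9*I) - 14*I)/(c^3 - 12*I*c^2 - 29*c - 42*I)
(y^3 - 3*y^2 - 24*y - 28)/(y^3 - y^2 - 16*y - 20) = (y - 7)/(y - 5)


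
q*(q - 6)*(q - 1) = q^3 - 7*q^2 + 6*q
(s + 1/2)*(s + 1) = s^2 + 3*s/2 + 1/2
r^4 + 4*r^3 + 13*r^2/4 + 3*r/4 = r*(r + 1/2)^2*(r + 3)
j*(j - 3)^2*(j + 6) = j^4 - 27*j^2 + 54*j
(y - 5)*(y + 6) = y^2 + y - 30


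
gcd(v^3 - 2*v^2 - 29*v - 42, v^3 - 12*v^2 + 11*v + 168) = v^2 - 4*v - 21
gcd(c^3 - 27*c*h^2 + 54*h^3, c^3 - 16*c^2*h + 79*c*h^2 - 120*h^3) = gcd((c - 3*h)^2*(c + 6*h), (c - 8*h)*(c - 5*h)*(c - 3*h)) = c - 3*h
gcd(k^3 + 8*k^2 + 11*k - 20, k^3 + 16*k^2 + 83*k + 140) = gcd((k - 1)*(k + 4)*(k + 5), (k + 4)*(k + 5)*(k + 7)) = k^2 + 9*k + 20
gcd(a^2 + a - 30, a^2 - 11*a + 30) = a - 5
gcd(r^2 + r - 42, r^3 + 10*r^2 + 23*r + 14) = r + 7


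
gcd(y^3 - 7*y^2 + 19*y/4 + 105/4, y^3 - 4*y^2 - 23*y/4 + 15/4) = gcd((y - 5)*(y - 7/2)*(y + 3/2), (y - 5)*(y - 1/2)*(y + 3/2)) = y^2 - 7*y/2 - 15/2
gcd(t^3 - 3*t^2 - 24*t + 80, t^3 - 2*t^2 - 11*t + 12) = t - 4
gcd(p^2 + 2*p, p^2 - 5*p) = p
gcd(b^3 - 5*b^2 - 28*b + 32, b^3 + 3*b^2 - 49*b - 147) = 1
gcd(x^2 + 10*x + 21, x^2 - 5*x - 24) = x + 3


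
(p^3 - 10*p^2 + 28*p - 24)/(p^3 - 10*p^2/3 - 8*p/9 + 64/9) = 9*(p^2 - 8*p + 12)/(9*p^2 - 12*p - 32)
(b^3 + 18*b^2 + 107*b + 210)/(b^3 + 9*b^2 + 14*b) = (b^2 + 11*b + 30)/(b*(b + 2))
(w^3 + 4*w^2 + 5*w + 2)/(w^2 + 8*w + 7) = (w^2 + 3*w + 2)/(w + 7)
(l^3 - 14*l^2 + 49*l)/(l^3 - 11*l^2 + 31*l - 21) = l*(l - 7)/(l^2 - 4*l + 3)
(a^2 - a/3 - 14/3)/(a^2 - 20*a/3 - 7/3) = (-3*a^2 + a + 14)/(-3*a^2 + 20*a + 7)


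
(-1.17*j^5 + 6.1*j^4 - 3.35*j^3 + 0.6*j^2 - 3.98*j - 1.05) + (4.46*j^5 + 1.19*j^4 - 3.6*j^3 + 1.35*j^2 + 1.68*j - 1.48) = 3.29*j^5 + 7.29*j^4 - 6.95*j^3 + 1.95*j^2 - 2.3*j - 2.53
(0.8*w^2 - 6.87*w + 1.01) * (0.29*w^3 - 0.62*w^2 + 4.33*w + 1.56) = 0.232*w^5 - 2.4883*w^4 + 8.0163*w^3 - 29.1253*w^2 - 6.3439*w + 1.5756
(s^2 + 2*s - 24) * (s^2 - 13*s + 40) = s^4 - 11*s^3 - 10*s^2 + 392*s - 960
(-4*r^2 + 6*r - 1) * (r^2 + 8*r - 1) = -4*r^4 - 26*r^3 + 51*r^2 - 14*r + 1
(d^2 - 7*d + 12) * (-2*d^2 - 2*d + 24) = -2*d^4 + 12*d^3 + 14*d^2 - 192*d + 288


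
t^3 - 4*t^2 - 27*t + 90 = (t - 6)*(t - 3)*(t + 5)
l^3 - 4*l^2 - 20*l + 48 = (l - 6)*(l - 2)*(l + 4)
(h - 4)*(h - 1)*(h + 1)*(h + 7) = h^4 + 3*h^3 - 29*h^2 - 3*h + 28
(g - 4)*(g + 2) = g^2 - 2*g - 8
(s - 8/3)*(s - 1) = s^2 - 11*s/3 + 8/3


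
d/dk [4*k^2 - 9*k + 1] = 8*k - 9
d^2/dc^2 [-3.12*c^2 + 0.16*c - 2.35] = -6.24000000000000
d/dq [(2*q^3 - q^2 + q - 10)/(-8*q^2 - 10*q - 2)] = (-8*q^4 - 20*q^3 + 3*q^2 - 78*q - 51)/(2*(16*q^4 + 40*q^3 + 33*q^2 + 10*q + 1))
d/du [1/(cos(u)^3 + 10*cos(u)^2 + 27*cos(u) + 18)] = (3*cos(u)^2 + 20*cos(u) + 27)*sin(u)/(cos(u)^3 + 10*cos(u)^2 + 27*cos(u) + 18)^2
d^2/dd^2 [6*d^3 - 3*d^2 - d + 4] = 36*d - 6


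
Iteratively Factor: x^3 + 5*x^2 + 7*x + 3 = (x + 1)*(x^2 + 4*x + 3) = (x + 1)^2*(x + 3)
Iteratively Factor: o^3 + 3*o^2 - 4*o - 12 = (o + 3)*(o^2 - 4) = (o + 2)*(o + 3)*(o - 2)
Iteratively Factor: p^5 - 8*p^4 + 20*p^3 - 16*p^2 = (p - 2)*(p^4 - 6*p^3 + 8*p^2) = (p - 2)^2*(p^3 - 4*p^2) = p*(p - 2)^2*(p^2 - 4*p) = p*(p - 4)*(p - 2)^2*(p)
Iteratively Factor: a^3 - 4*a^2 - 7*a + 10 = (a + 2)*(a^2 - 6*a + 5) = (a - 5)*(a + 2)*(a - 1)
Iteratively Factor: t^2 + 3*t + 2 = (t + 1)*(t + 2)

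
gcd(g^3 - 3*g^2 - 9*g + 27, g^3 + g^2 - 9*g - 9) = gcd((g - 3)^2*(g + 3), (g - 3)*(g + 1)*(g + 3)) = g^2 - 9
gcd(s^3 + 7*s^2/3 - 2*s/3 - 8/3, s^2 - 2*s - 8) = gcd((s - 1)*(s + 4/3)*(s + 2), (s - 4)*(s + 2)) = s + 2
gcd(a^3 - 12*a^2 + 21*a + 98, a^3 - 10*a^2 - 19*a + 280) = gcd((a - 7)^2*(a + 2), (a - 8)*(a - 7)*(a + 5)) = a - 7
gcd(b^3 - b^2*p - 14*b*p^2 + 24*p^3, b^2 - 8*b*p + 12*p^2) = -b + 2*p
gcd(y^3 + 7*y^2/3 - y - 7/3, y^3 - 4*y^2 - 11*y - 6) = y + 1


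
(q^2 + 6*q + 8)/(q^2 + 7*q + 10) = (q + 4)/(q + 5)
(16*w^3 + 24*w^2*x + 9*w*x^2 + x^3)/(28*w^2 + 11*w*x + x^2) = (4*w^2 + 5*w*x + x^2)/(7*w + x)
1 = 1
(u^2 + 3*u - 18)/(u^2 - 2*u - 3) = (u + 6)/(u + 1)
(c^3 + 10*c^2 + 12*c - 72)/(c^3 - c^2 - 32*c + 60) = (c + 6)/(c - 5)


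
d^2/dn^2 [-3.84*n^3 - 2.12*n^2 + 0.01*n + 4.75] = -23.04*n - 4.24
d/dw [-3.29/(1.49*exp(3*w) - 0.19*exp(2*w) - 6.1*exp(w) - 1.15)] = (14.7063*exp(2*w) - 1.2502*exp(w) - 20.069)*exp(w)/(-1.49*exp(3*w) + 0.19*exp(2*w) + 6.1*exp(w) + 1.15)^2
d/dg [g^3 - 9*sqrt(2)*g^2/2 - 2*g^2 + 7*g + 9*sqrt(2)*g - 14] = 3*g^2 - 9*sqrt(2)*g - 4*g + 7 + 9*sqrt(2)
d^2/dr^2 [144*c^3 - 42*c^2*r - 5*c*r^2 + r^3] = -10*c + 6*r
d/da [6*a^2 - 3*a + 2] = 12*a - 3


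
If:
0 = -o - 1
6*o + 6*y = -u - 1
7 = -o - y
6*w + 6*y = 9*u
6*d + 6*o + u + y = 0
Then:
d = -29/6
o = -1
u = 41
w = 135/2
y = -6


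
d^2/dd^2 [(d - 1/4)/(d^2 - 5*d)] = (3*d*(7 - 4*d)*(d - 5) + (2*d - 5)^2*(4*d - 1))/(2*d^3*(d - 5)^3)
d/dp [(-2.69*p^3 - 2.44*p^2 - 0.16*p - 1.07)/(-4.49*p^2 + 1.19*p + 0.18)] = (12.0781*p^4 - 6.4022*p^3 - 5.0746*p^2 - 10.487*p + 1.2445)/(20.1601*p^4 - 10.6862*p^3 - 0.2003*p^2 + 0.4284*p + 0.0324)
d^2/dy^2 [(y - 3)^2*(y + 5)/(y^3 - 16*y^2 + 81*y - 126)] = 6*(5*y^3 - 57*y^2 + 111*y + 317)/(y^6 - 39*y^5 + 633*y^4 - 5473*y^3 + 26586*y^2 - 68796*y + 74088)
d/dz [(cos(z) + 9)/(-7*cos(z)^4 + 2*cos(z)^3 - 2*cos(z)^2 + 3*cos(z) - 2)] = (-21*(1 - cos(2*z))^2/4 - 222*cos(z) + 5*cos(2*z) - 62*cos(3*z) + 55)*sin(z)/(7*cos(z)^4 - 2*cos(z)^3 + 2*cos(z)^2 - 3*cos(z) + 2)^2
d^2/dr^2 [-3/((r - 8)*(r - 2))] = 6*(-(r - 8)^2 - (r - 8)*(r - 2) - (r - 2)^2)/((r - 8)^3*(r - 2)^3)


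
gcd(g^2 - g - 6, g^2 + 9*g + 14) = g + 2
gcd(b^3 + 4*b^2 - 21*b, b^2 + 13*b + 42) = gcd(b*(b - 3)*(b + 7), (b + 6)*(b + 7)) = b + 7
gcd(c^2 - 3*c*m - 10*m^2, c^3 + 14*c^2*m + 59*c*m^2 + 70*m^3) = c + 2*m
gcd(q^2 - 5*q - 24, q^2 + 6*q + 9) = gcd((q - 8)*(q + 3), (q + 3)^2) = q + 3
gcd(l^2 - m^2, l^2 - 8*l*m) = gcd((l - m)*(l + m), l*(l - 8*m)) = 1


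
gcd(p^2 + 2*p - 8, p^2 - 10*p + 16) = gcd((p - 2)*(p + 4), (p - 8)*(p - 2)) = p - 2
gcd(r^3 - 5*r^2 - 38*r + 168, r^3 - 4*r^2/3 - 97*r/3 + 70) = r + 6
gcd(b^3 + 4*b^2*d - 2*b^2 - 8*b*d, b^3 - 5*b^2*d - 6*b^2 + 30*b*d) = b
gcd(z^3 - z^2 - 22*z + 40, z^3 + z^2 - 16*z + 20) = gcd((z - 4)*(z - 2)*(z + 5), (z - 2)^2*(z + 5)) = z^2 + 3*z - 10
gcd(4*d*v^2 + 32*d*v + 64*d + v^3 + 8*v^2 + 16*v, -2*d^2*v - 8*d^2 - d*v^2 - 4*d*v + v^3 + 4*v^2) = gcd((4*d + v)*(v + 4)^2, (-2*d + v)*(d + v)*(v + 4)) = v + 4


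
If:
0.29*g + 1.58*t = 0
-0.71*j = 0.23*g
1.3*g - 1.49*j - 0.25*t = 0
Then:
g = 0.00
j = 0.00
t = 0.00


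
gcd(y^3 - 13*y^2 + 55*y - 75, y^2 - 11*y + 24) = y - 3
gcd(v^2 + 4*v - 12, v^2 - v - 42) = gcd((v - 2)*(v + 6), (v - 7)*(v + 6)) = v + 6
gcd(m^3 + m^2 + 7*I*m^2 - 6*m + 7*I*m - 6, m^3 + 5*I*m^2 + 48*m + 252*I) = m + 6*I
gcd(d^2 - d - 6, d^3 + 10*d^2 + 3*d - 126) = d - 3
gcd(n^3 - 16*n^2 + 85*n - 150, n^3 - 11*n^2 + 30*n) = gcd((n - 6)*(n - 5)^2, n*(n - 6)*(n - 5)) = n^2 - 11*n + 30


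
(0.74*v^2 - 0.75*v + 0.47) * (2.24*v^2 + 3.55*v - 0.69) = 1.6576*v^4 + 0.947*v^3 - 2.1203*v^2 + 2.186*v - 0.3243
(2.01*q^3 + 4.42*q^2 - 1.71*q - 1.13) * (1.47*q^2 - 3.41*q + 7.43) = 2.9547*q^5 - 0.3567*q^4 - 2.6516*q^3 + 37.0106*q^2 - 8.852*q - 8.3959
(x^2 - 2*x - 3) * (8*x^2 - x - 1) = 8*x^4 - 17*x^3 - 23*x^2 + 5*x + 3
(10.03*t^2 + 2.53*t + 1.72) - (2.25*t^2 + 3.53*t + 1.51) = 7.78*t^2 - 1.0*t + 0.21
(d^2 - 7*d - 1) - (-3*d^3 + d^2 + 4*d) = 3*d^3 - 11*d - 1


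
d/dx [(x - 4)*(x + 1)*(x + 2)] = 3*x^2 - 2*x - 10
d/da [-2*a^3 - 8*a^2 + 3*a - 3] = -6*a^2 - 16*a + 3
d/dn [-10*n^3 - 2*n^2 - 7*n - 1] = -30*n^2 - 4*n - 7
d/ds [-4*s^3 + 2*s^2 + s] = -12*s^2 + 4*s + 1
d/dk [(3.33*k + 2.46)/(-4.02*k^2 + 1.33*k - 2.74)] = (13.3866*k^2 + 19.7784*k - 12.396)/(16.1604*k^4 - 10.6932*k^3 + 23.7985*k^2 - 7.2884*k + 7.5076)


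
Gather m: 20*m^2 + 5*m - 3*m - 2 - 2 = 20*m^2 + 2*m - 4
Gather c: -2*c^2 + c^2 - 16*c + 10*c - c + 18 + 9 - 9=-c^2 - 7*c + 18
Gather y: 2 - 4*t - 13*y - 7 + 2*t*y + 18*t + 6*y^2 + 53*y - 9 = 14*t + 6*y^2 + y*(2*t + 40) - 14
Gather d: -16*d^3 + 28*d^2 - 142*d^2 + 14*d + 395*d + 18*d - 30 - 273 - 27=-16*d^3 - 114*d^2 + 427*d - 330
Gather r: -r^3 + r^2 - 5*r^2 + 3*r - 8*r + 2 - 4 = -r^3 - 4*r^2 - 5*r - 2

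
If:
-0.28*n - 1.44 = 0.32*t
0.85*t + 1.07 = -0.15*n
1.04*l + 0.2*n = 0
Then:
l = 0.89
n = -4.64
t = -0.44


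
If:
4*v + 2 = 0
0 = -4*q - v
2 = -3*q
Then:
No Solution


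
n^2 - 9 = (n - 3)*(n + 3)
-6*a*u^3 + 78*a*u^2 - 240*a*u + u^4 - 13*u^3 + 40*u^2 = u*(-6*a + u)*(u - 8)*(u - 5)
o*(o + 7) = o^2 + 7*o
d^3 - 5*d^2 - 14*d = d*(d - 7)*(d + 2)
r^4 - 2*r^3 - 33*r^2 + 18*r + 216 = (r - 6)*(r - 3)*(r + 3)*(r + 4)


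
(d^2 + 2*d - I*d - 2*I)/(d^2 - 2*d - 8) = (d - I)/(d - 4)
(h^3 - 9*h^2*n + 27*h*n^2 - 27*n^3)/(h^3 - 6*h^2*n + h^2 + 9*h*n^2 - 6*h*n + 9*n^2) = (h - 3*n)/(h + 1)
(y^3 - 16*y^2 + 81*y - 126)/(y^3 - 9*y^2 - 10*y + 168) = (y - 3)/(y + 4)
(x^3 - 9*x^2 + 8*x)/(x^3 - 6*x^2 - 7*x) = (-x^2 + 9*x - 8)/(-x^2 + 6*x + 7)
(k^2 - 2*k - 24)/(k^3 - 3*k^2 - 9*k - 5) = (-k^2 + 2*k + 24)/(-k^3 + 3*k^2 + 9*k + 5)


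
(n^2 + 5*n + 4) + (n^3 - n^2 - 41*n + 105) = n^3 - 36*n + 109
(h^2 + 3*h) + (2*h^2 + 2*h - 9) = 3*h^2 + 5*h - 9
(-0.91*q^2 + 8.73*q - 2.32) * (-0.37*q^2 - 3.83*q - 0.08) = 0.3367*q^4 + 0.2552*q^3 - 32.5047*q^2 + 8.1872*q + 0.1856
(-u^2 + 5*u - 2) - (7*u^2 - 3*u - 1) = -8*u^2 + 8*u - 1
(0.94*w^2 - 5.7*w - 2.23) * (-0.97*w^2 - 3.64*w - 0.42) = -0.9118*w^4 + 2.1074*w^3 + 22.5163*w^2 + 10.5112*w + 0.9366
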